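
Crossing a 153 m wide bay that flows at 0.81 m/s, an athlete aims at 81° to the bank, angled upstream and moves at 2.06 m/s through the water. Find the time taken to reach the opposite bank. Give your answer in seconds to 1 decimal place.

The component of the athlete's velocity perpendicular to the bank is 2.06 × sin 81° = 2.035 m/s.
The flow acts along the bank and has no component across it.
Time = 153 / 2.035 = 75.198 s.

75.2 s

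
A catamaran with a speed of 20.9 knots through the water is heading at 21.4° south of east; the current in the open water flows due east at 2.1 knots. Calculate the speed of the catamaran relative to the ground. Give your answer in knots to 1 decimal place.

Taking east as x and north as y: velocity relative to the water = (19.459, -7.626) knots; the water relative to ground = (2.100, 0.000) knots.
Velocity relative to ground = (19.459, -7.626) + (2.100, 0.000) = (21.559, -7.626) knots.
Speed = |(21.559, -7.626)| = 22.868 knots.

22.9 knots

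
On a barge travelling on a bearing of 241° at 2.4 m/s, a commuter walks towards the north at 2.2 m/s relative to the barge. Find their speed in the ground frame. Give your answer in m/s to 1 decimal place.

Taking east as x and north as y: barge velocity = (-2.099, -1.164) m/s; commuter velocity relative to barge = (0.000, 2.200) m/s.
Velocity relative to ground = (-2.099, -1.164) + (0.000, 2.200) = (-2.099, 1.036) m/s.
Speed = |(-2.099, 1.036)| = 2.341 m/s.

2.3 m/s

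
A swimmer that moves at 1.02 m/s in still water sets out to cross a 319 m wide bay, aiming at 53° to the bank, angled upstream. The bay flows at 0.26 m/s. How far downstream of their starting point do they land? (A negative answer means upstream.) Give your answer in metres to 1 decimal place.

Perpendicular speed = 0.815 m/s; crossing time = 319 / 0.815 = 391.599 s.
Net downstream speed = -0.354 m/s.
Drift = -0.354 × 391.599 = -138.568 m (upstream).

-138.6 m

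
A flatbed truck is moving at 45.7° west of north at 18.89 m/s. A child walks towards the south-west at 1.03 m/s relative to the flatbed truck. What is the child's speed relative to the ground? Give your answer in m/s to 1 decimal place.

Taking east as x and north as y: flatbed truck velocity = (-13.519, 13.193) m/s; child velocity relative to flatbed truck = (-0.728, -0.728) m/s.
Velocity relative to ground = (-13.519, 13.193) + (-0.728, -0.728) = (-14.248, 12.465) m/s.
Speed = |(-14.248, 12.465)| = 18.931 m/s.

18.9 m/s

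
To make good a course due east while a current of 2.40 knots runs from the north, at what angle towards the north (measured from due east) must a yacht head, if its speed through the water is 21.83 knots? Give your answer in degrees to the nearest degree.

6°

The current pushes perpendicular to the desired track; the heading must have a component into the current equal to 2.40 knots: 21.83 sin θ = 2.40.
sin θ = 0.1099, so θ = 6.312°.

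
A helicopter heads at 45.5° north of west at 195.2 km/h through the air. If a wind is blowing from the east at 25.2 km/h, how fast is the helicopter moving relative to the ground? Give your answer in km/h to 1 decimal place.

Taking east as x and north as y: velocity relative to the air = (-136.817, 139.226) km/h; the air relative to ground = (-25.200, 0.000) km/h.
Velocity relative to ground = (-136.817, 139.226) + (-25.200, 0.000) = (-162.017, 139.226) km/h.
Speed = |(-162.017, 139.226)| = 213.620 km/h.

213.6 km/h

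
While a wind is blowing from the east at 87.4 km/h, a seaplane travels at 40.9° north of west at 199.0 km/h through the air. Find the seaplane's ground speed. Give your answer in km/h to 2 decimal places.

Taking east as x and north as y: velocity relative to the air = (-150.415, 130.293) km/h; the air relative to ground = (-87.400, 0.000) km/h.
Velocity relative to ground = (-150.415, 130.293) + (-87.400, 0.000) = (-237.815, 130.293) km/h.
Speed = |(-237.815, 130.293)| = 271.168 km/h.

271.17 km/h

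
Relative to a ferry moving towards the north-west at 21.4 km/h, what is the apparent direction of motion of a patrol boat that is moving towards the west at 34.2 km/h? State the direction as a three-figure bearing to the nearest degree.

232°

Taking east as x and north as y: patrol boat velocity = (-34.200, 0.000) km/h; ferry velocity = (-15.132, 15.132) km/h.
Velocity of patrol boat relative to ferry = (-34.200, 0.000) − (-15.132, 15.132) = (-19.068, -15.132) km/h.
Bearing = atan2(-19.07, -15.13) = 231.56° clockwise from north.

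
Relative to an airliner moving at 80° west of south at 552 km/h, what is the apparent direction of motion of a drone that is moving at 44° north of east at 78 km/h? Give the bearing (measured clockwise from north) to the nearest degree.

Taking east as x and north as y: drone velocity = (56.109, 54.183) km/h; airliner velocity = (-543.614, -95.854) km/h.
Velocity of drone relative to airliner = (56.109, 54.183) − (-543.614, -95.854) = (599.722, 150.037) km/h.
Bearing = atan2(599.72, 150.04) = 75.95° clockwise from north.

076°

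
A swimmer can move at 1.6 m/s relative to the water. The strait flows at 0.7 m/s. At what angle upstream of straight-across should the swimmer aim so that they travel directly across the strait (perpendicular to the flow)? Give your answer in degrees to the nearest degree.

26°

To cancel the current, the upstream component of the swimmer's velocity must equal the flow: 1.6 sin θ = 0.7.
sin θ = 0.7 / 1.6 = 0.4375.
θ = arcsin(0.4375) = 25.944°.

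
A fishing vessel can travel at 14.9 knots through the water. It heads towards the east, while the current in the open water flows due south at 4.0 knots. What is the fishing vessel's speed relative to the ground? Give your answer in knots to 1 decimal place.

15.4 knots

Taking east as x and north as y: velocity relative to the water = (14.900, 0.000) knots; the water relative to ground = (0.000, -4.000) knots.
Velocity relative to ground = (14.900, 0.000) + (0.000, -4.000) = (14.900, -4.000) knots.
Speed = |(14.900, -4.000)| = 15.428 knots.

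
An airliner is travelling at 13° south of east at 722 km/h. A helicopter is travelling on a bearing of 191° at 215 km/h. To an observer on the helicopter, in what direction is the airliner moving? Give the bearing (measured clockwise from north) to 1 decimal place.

Taking east as x and north as y: airliner velocity = (703.495, -162.415) km/h; helicopter velocity = (-41.024, -211.050) km/h.
Velocity of airliner relative to helicopter = (703.495, -162.415) − (-41.024, -211.050) = (744.519, 48.635) km/h.
Bearing = atan2(744.52, 48.64) = 86.26° clockwise from north.

086.3°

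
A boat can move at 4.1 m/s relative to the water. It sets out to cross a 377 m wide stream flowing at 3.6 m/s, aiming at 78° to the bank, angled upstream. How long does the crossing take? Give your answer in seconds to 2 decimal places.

94.01 s

The component of the boat's velocity perpendicular to the bank is 4.1 × sin 78° = 4.010 m/s.
Only the cross-stream component determines the crossing time; the current contributes nothing perpendicular to the bank.
Time = 377 / 4.010 = 94.005 s.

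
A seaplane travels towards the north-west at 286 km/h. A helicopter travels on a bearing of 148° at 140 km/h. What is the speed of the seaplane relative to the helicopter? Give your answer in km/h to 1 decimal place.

Taking east as x and north as y: seaplane velocity = (-202.233, 202.233) km/h; helicopter velocity = (74.189, -118.727) km/h.
Velocity of seaplane relative to helicopter = (-202.233, 202.233) − (74.189, -118.727) = (-276.421, 320.959) km/h.
Magnitude = |(-276.421, 320.959)| = 423.584 km/h.

423.6 km/h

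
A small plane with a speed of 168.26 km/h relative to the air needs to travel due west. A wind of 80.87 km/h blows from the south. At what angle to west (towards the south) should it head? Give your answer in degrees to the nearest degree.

The wind pushes perpendicular to the desired track; the heading must have a component into the wind equal to 80.87 km/h: 168.26 sin θ = 80.87.
sin θ = 0.4806, so θ = 28.726°.

29°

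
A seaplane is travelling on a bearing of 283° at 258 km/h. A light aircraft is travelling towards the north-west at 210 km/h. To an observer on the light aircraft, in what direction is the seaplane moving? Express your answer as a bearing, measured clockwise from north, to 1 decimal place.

Taking east as x and north as y: seaplane velocity = (-251.387, 58.037) km/h; light aircraft velocity = (-148.492, 148.492) km/h.
Velocity of seaplane relative to light aircraft = (-251.387, 58.037) − (-148.492, 148.492) = (-102.895, -90.455) km/h.
Bearing = atan2(-102.90, -90.46) = 228.68° clockwise from north.

228.7°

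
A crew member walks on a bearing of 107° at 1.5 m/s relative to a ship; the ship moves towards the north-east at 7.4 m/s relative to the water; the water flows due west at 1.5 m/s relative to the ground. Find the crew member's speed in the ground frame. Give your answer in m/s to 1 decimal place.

In east/north components (m/s): crew member relative to ship = (1.434, -0.439); ship relative to water = (5.233, 5.233); water relative to ground = (-1.500, 0.000).
Sum = (5.167, 4.794) m/s.
Speed = |(5.167, 4.794)| = 7.048 m/s.

7.0 m/s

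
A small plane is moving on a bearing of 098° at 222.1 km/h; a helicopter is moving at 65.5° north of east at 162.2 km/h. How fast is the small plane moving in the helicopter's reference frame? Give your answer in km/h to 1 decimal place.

Taking east as x and north as y: small plane velocity = (219.939, -30.910) km/h; helicopter velocity = (67.263, 147.596) km/h.
Velocity of small plane relative to helicopter = (219.939, -30.910) − (67.263, 147.596) = (152.675, -178.506) km/h.
Magnitude = |(152.675, -178.506)| = 234.892 km/h.

234.9 km/h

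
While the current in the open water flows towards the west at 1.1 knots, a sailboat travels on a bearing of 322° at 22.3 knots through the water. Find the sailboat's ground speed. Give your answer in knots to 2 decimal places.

Taking east as x and north as y: velocity relative to the water = (-13.729, 17.573) knots; the water relative to ground = (-1.100, 0.000) knots.
Velocity relative to ground = (-13.729, 17.573) + (-1.100, 0.000) = (-14.829, 17.573) knots.
Speed = |(-14.829, 17.573)| = 22.994 knots.

22.99 knots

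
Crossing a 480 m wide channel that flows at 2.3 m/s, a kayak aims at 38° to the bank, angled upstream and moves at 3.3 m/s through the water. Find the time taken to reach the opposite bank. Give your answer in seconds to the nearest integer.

The component of the kayak's velocity perpendicular to the bank is 3.3 × sin 38° = 2.032 m/s.
Only the cross-stream component determines the crossing time; the current contributes nothing perpendicular to the bank.
Time = 480 / 2.032 = 236.257 s.

236 s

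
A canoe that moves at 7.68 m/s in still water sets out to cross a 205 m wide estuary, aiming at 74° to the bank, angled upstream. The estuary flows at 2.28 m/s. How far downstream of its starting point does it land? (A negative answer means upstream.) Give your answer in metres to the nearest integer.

Perpendicular speed = 7.382 m/s; crossing time = 205 / 7.382 = 27.768 s.
Net downstream speed = 0.163 m/s.
Drift = 0.163 × 27.768 = 4.529 m (downstream).

5 m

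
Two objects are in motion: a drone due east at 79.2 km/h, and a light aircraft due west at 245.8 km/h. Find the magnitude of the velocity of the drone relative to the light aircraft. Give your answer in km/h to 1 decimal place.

Taking east as x and north as y: drone velocity = (79.200, 0.000) km/h; light aircraft velocity = (-245.800, 0.000) km/h.
Velocity of drone relative to light aircraft = (79.200, 0.000) − (-245.800, 0.000) = (325.000, 0.000) km/h.
Magnitude = |(325.000, 0.000)| = 325.000 km/h.

325.0 km/h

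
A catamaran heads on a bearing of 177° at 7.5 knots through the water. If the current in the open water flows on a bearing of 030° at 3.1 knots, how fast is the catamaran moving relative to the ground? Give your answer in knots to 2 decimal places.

5.18 knots

Taking east as x and north as y: velocity relative to the water = (0.393, -7.490) knots; the water relative to ground = (1.550, 2.685) knots.
Velocity relative to ground = (0.393, -7.490) + (1.550, 2.685) = (1.943, -4.805) knots.
Speed = |(1.943, -4.805)| = 5.183 knots.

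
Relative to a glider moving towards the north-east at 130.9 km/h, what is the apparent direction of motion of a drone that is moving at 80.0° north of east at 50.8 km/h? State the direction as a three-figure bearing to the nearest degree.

Taking east as x and north as y: drone velocity = (8.821, 50.028) km/h; glider velocity = (92.560, 92.560) km/h.
Velocity of drone relative to glider = (8.821, 50.028) − (92.560, 92.560) = (-83.739, -42.532) km/h.
Bearing = atan2(-83.74, -42.53) = 243.07° clockwise from north.

243°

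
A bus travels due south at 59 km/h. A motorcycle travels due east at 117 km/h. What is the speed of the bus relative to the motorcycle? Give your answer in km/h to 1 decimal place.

131.0 km/h

Taking east as x and north as y: bus velocity = (0.000, -59.000) km/h; motorcycle velocity = (117.000, 0.000) km/h.
Velocity of bus relative to motorcycle = (0.000, -59.000) − (117.000, 0.000) = (-117.000, -59.000) km/h.
Magnitude = |(-117.000, -59.000)| = 131.034 km/h.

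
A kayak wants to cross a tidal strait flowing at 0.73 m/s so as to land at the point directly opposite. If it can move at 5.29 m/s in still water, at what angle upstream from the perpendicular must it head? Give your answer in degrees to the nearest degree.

To cancel the current, the upstream component of the kayak's velocity must equal the flow: 5.29 sin θ = 0.73.
sin θ = 0.73 / 5.29 = 0.1380.
θ = arcsin(0.1380) = 7.932°.

8°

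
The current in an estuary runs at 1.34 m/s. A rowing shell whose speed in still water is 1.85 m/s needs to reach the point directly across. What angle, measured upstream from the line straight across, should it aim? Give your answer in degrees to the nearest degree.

To cancel the current, the upstream component of the rowing shell's velocity must equal the flow: 1.85 sin θ = 1.34.
sin θ = 1.34 / 1.85 = 0.7243.
θ = arcsin(0.7243) = 46.413°.

46°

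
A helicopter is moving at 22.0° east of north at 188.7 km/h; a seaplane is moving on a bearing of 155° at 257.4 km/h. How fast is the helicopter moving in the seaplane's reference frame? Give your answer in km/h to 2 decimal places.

410.02 km/h

Taking east as x and north as y: helicopter velocity = (70.688, 174.960) km/h; seaplane velocity = (108.782, -233.284) km/h.
Velocity of helicopter relative to seaplane = (70.688, 174.960) − (108.782, -233.284) = (-38.094, 408.243) km/h.
Magnitude = |(-38.094, 408.243)| = 410.017 km/h.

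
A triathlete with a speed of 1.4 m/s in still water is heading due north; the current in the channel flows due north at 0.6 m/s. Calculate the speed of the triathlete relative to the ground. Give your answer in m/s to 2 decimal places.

Taking east as x and north as y: velocity relative to the water = (0.000, 1.400) m/s; the water relative to ground = (0.000, 0.600) m/s.
Velocity relative to ground = (0.000, 1.400) + (0.000, 0.600) = (0.000, 2.000) m/s.
Speed = |(0.000, 2.000)| = 2.000 m/s.

2.00 m/s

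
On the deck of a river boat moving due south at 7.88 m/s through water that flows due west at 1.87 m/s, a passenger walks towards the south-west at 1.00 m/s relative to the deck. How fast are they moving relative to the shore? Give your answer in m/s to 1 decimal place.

In east/north components (m/s): passenger relative to river boat = (-0.707, -0.707); river boat relative to water = (0.000, -7.880); water relative to ground = (-1.870, 0.000).
Sum = (-2.577, -8.587) m/s.
Speed = |(-2.577, -8.587)| = 8.965 m/s.

9.0 m/s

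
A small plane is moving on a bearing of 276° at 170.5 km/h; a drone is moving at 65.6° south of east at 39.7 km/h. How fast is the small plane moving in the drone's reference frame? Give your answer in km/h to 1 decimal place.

193.6 km/h

Taking east as x and north as y: small plane velocity = (-169.566, 17.822) km/h; drone velocity = (16.400, -36.154) km/h.
Velocity of small plane relative to drone = (-169.566, 17.822) − (16.400, -36.154) = (-185.966, 53.976) km/h.
Magnitude = |(-185.966, 53.976)| = 193.641 km/h.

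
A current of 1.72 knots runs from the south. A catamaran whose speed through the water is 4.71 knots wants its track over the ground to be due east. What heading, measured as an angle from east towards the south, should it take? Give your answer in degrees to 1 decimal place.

21.4°

The current pushes perpendicular to the desired track; the heading must have a component into the current equal to 1.72 knots: 4.71 sin θ = 1.72.
sin θ = 0.3652, so θ = 21.419°.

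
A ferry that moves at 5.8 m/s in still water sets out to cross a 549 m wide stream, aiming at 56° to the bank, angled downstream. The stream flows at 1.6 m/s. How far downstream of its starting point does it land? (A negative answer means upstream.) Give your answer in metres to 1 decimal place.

Perpendicular speed = 4.808 m/s; crossing time = 549 / 4.808 = 114.175 s.
Net downstream speed = 4.843 m/s.
Drift = 4.843 × 114.175 = 552.985 m (downstream).

553.0 m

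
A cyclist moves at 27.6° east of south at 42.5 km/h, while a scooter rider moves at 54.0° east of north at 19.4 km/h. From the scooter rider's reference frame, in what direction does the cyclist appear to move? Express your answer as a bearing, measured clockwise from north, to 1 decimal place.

Taking east as x and north as y: cyclist velocity = (19.690, -37.664) km/h; scooter rider velocity = (15.695, 11.403) km/h.
Velocity of cyclist relative to scooter rider = (19.690, -37.664) − (15.695, 11.403) = (3.995, -49.067) km/h.
Bearing = atan2(4.00, -49.07) = 175.35° clockwise from north.

175.3°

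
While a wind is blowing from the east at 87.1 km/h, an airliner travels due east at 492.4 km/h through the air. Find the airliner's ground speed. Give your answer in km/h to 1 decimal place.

Taking east as x and north as y: velocity relative to the air = (492.400, 0.000) km/h; the air relative to ground = (-87.100, 0.000) km/h.
Velocity relative to ground = (492.400, 0.000) + (-87.100, 0.000) = (405.300, 0.000) km/h.
Speed = |(405.300, 0.000)| = 405.300 km/h.

405.3 km/h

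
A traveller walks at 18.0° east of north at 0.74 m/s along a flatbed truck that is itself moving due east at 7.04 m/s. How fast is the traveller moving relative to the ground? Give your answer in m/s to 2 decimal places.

7.30 m/s

Taking east as x and north as y: flatbed truck velocity = (7.040, 0.000) m/s; traveller velocity relative to flatbed truck = (0.229, 0.704) m/s.
Velocity relative to ground = (7.040, 0.000) + (0.229, 0.704) = (7.269, 0.704) m/s.
Speed = |(7.269, 0.704)| = 7.303 m/s.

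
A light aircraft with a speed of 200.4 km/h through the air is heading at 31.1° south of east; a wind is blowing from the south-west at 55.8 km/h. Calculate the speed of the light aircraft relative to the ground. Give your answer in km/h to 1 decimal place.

220.6 km/h

Taking east as x and north as y: velocity relative to the air = (171.596, -103.513) km/h; the air relative to ground = (39.457, 39.457) km/h.
Velocity relative to ground = (171.596, -103.513) + (39.457, 39.457) = (211.052, -64.057) km/h.
Speed = |(211.052, -64.057)| = 220.559 km/h.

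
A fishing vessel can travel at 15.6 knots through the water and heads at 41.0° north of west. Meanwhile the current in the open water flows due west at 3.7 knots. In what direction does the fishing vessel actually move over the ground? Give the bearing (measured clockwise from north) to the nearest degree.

303°

Taking east as x and north as y: velocity relative to the water = (-11.773, 10.235) knots; the water relative to ground = (-3.700, 0.000) knots.
Velocity relative to ground = (-11.773, 10.235) + (-3.700, 0.000) = (-15.473, 10.235) knots.
Bearing = atan2(-15.47, 10.23) = 303.48° clockwise from north.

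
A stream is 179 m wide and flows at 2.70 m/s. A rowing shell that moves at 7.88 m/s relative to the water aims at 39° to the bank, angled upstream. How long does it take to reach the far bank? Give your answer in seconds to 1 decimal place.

36.1 s

The component of the rowing shell's velocity perpendicular to the bank is 7.88 × sin 39° = 4.959 m/s.
The flow acts along the bank and has no component across it.
Time = 179 / 4.959 = 36.096 s.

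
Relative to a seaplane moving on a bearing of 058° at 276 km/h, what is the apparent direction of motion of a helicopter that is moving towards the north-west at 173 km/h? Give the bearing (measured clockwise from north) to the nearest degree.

Taking east as x and north as y: helicopter velocity = (-122.329, 122.329) km/h; seaplane velocity = (234.061, 146.258) km/h.
Velocity of helicopter relative to seaplane = (-122.329, 122.329) − (234.061, 146.258) = (-356.391, -23.928) km/h.
Bearing = atan2(-356.39, -23.93) = 266.16° clockwise from north.

266°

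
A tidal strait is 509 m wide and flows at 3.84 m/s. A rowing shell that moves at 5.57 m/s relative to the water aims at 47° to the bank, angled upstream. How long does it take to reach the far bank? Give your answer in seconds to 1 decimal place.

124.9 s

The component of the rowing shell's velocity perpendicular to the bank is 5.57 × sin 47° = 4.074 m/s.
Only the cross-stream component determines the crossing time; the current contributes nothing perpendicular to the bank.
Time = 509 / 4.074 = 124.950 s.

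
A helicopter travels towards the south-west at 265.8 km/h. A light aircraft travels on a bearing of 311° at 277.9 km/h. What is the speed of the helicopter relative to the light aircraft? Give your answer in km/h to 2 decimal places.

370.91 km/h

Taking east as x and north as y: helicopter velocity = (-187.949, -187.949) km/h; light aircraft velocity = (-209.734, 182.319) km/h.
Velocity of helicopter relative to light aircraft = (-187.949, -187.949) − (-209.734, 182.319) = (21.785, -370.268) km/h.
Magnitude = |(21.785, -370.268)| = 370.908 km/h.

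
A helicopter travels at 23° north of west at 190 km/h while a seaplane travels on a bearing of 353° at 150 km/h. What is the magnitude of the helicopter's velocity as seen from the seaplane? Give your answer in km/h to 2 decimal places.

Taking east as x and north as y: helicopter velocity = (-174.896, 74.239) km/h; seaplane velocity = (-18.280, 148.882) km/h.
Velocity of helicopter relative to seaplane = (-174.896, 74.239) − (-18.280, 148.882) = (-156.616, -74.643) km/h.
Magnitude = |(-156.616, -74.643)| = 173.494 km/h.

173.49 km/h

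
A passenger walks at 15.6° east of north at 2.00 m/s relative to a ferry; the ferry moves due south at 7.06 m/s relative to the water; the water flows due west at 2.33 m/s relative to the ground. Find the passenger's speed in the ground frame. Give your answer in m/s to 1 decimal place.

In east/north components (m/s): passenger relative to ferry = (0.538, 1.926); ferry relative to water = (0.000, -7.060); water relative to ground = (-2.330, 0.000).
Sum = (-1.792, -5.134) m/s.
Speed = |(-1.792, -5.134)| = 5.438 m/s.

5.4 m/s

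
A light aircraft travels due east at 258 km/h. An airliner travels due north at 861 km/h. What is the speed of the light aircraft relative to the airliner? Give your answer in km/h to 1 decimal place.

Taking east as x and north as y: light aircraft velocity = (258.000, 0.000) km/h; airliner velocity = (0.000, 861.000) km/h.
Velocity of light aircraft relative to airliner = (258.000, 0.000) − (0.000, 861.000) = (258.000, -861.000) km/h.
Magnitude = |(258.000, -861.000)| = 898.824 km/h.

898.8 km/h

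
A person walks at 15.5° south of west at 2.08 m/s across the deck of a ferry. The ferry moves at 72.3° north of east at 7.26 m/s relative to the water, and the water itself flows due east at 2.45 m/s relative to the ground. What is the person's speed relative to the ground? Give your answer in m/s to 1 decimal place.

In east/north components (m/s): person relative to ferry = (-2.004, -0.556); ferry relative to water = (2.207, 6.916); water relative to ground = (2.450, 0.000).
Sum = (2.653, 6.360) m/s.
Speed = |(2.653, 6.360)| = 6.892 m/s.

6.9 m/s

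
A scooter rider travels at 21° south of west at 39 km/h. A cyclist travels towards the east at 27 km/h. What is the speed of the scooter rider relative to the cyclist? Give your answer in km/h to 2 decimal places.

Taking east as x and north as y: scooter rider velocity = (-36.410, -13.976) km/h; cyclist velocity = (27.000, 0.000) km/h.
Velocity of scooter rider relative to cyclist = (-36.410, -13.976) − (27.000, 0.000) = (-63.410, -13.976) km/h.
Magnitude = |(-63.410, -13.976)| = 64.932 km/h.

64.93 km/h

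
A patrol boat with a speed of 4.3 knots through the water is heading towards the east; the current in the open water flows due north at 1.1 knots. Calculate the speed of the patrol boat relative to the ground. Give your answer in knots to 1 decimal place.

4.4 knots

Taking east as x and north as y: velocity relative to the water = (4.300, 0.000) knots; the water relative to ground = (0.000, 1.100) knots.
Velocity relative to ground = (4.300, 0.000) + (0.000, 1.100) = (4.300, 1.100) knots.
Speed = |(4.300, 1.100)| = 4.438 knots.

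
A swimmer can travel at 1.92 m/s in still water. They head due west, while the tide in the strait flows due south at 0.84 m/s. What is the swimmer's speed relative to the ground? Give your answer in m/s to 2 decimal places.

Taking east as x and north as y: velocity relative to the water = (-1.920, 0.000) m/s; the water relative to ground = (0.000, -0.840) m/s.
Velocity relative to ground = (-1.920, 0.000) + (0.000, -0.840) = (-1.920, -0.840) m/s.
Speed = |(-1.920, -0.840)| = 2.096 m/s.

2.10 m/s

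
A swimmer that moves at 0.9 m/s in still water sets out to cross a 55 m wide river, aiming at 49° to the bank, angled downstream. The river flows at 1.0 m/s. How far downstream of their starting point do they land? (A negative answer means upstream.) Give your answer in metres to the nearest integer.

Perpendicular speed = 0.679 m/s; crossing time = 55 / 0.679 = 80.973 s.
Net downstream speed = 1.590 m/s.
Drift = 1.590 × 80.973 = 128.784 m (downstream).

129 m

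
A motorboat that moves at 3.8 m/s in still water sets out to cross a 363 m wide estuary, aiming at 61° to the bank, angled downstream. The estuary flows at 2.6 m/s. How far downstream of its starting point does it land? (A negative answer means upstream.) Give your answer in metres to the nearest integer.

Perpendicular speed = 3.324 m/s; crossing time = 363 / 3.324 = 109.220 s.
Net downstream speed = 4.442 m/s.
Drift = 4.442 × 109.220 = 485.187 m (downstream).

485 m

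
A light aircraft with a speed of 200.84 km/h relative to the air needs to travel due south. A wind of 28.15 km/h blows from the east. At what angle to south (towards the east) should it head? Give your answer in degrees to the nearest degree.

The wind pushes perpendicular to the desired track; the heading must have a component into the wind equal to 28.15 km/h: 200.84 sin θ = 28.15.
sin θ = 0.1402, so θ = 8.057°.

8°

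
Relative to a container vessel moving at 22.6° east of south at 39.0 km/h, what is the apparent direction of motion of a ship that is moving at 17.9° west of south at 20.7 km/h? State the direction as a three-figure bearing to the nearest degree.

Taking east as x and north as y: ship velocity = (-6.362, -19.698) km/h; container vessel velocity = (14.988, -36.005) km/h.
Velocity of ship relative to container vessel = (-6.362, -19.698) − (14.988, -36.005) = (-21.350, 16.307) km/h.
Bearing = atan2(-21.35, 16.31) = 307.37° clockwise from north.

307°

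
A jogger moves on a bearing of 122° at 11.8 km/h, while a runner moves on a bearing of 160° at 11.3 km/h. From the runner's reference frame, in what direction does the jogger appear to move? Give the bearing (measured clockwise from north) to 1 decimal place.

054.6°

Taking east as x and north as y: jogger velocity = (10.007, -6.253) km/h; runner velocity = (3.865, -10.619) km/h.
Velocity of jogger relative to runner = (10.007, -6.253) − (3.865, -10.619) = (6.142, 4.365) km/h.
Bearing = atan2(6.14, 4.37) = 54.60° clockwise from north.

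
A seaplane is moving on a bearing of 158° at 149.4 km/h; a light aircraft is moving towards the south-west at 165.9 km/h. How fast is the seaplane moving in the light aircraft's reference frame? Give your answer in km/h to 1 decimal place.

174.6 km/h

Taking east as x and north as y: seaplane velocity = (55.966, -138.521) km/h; light aircraft velocity = (-117.309, -117.309) km/h.
Velocity of seaplane relative to light aircraft = (55.966, -138.521) − (-117.309, -117.309) = (173.275, -21.212) km/h.
Magnitude = |(173.275, -21.212)| = 174.569 km/h.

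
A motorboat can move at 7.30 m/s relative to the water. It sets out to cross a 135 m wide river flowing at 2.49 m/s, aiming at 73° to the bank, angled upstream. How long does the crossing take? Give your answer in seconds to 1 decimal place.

The component of the motorboat's velocity perpendicular to the bank is 7.30 × sin 73° = 6.981 m/s.
The current is parallel to the bank, so it does not affect the crossing time.
Time = 135 / 6.981 = 19.338 s.

19.3 s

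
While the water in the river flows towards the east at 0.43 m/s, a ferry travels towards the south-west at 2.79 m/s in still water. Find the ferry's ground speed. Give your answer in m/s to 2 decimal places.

Taking east as x and north as y: velocity relative to the water = (-1.973, -1.973) m/s; the water relative to ground = (0.430, 0.000) m/s.
Velocity relative to ground = (-1.973, -1.973) + (0.430, 0.000) = (-1.543, -1.973) m/s.
Speed = |(-1.543, -1.973)| = 2.504 m/s.

2.50 m/s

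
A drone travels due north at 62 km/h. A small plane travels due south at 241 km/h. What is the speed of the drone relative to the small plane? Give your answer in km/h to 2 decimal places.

Taking east as x and north as y: drone velocity = (0.000, 62.000) km/h; small plane velocity = (0.000, -241.000) km/h.
Velocity of drone relative to small plane = (0.000, 62.000) − (0.000, -241.000) = (0.000, 303.000) km/h.
Magnitude = |(0.000, 303.000)| = 303.000 km/h.

303.00 km/h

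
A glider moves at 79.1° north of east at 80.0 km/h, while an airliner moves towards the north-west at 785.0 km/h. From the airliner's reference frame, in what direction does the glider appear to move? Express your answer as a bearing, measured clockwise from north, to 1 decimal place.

Taking east as x and north as y: glider velocity = (15.128, 78.557) km/h; airliner velocity = (-555.079, 555.079) km/h.
Velocity of glider relative to airliner = (15.128, 78.557) − (-555.079, 555.079) = (570.206, -476.522) km/h.
Bearing = atan2(570.21, -476.52) = 129.89° clockwise from north.

129.9°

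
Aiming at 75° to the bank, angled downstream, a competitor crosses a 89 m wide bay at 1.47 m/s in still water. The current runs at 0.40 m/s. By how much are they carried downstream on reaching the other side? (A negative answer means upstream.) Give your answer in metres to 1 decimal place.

Perpendicular speed = 1.420 m/s; crossing time = 89 / 1.420 = 62.680 s.
Net downstream speed = 0.780 m/s.
Drift = 0.780 × 62.680 = 48.919 m (downstream).

48.9 m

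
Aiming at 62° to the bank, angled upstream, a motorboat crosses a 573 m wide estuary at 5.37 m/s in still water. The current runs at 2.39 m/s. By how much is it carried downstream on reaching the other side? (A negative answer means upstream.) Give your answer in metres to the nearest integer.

-16 m

Perpendicular speed = 4.741 m/s; crossing time = 573 / 4.741 = 120.850 s.
Net downstream speed = -0.131 m/s.
Drift = -0.131 × 120.850 = -15.839 m (upstream).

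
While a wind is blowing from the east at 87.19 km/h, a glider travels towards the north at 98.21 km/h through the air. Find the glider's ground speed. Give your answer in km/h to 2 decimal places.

131.33 km/h

Taking east as x and north as y: velocity relative to the air = (0.000, 98.210) km/h; the air relative to ground = (-87.190, 0.000) km/h.
Velocity relative to ground = (0.000, 98.210) + (-87.190, 0.000) = (-87.190, 98.210) km/h.
Speed = |(-87.190, 98.210)| = 131.329 km/h.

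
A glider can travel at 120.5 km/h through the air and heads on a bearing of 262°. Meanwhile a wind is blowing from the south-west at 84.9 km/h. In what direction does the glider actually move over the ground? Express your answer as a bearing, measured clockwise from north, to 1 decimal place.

306.1°

Taking east as x and north as y: velocity relative to the air = (-119.327, -16.770) km/h; the air relative to ground = (60.033, 60.033) km/h.
Velocity relative to ground = (-119.327, -16.770) + (60.033, 60.033) = (-59.294, 43.263) km/h.
Bearing = atan2(-59.29, 43.26) = 306.12° clockwise from north.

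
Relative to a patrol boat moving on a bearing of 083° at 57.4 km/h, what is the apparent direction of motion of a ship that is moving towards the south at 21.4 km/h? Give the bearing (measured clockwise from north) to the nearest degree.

Taking east as x and north as y: ship velocity = (0.000, -21.400) km/h; patrol boat velocity = (56.972, 6.995) km/h.
Velocity of ship relative to patrol boat = (0.000, -21.400) − (56.972, 6.995) = (-56.972, -28.395) km/h.
Bearing = atan2(-56.97, -28.40) = 243.51° clockwise from north.

244°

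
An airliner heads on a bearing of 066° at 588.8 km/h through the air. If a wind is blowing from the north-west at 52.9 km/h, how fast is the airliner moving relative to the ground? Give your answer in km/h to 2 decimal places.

Taking east as x and north as y: velocity relative to the air = (537.896, 239.487) km/h; the air relative to ground = (37.406, -37.406) km/h.
Velocity relative to ground = (537.896, 239.487) + (37.406, -37.406) = (575.302, 202.081) km/h.
Speed = |(575.302, 202.081)| = 609.761 km/h.

609.76 km/h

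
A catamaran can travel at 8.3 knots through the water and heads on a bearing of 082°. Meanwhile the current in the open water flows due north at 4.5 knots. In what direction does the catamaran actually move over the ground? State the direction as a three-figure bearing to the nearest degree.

Taking east as x and north as y: velocity relative to the water = (8.219, 1.155) knots; the water relative to ground = (0.000, 4.500) knots.
Velocity relative to ground = (8.219, 1.155) + (0.000, 4.500) = (8.219, 5.655) knots.
Bearing = atan2(8.22, 5.66) = 55.47° clockwise from north.

055°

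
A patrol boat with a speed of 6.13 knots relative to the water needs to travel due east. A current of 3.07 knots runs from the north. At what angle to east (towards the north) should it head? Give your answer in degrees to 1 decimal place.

30.1°

The current pushes perpendicular to the desired track; the heading must have a component into the current equal to 3.07 knots: 6.13 sin θ = 3.07.
sin θ = 0.5008, so θ = 30.054°.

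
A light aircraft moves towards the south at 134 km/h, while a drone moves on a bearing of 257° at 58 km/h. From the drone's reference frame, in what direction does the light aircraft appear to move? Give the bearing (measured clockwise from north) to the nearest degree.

155°

Taking east as x and north as y: light aircraft velocity = (0.000, -134.000) km/h; drone velocity = (-56.513, -13.047) km/h.
Velocity of light aircraft relative to drone = (0.000, -134.000) − (-56.513, -13.047) = (56.513, -120.953) km/h.
Bearing = atan2(56.51, -120.95) = 154.96° clockwise from north.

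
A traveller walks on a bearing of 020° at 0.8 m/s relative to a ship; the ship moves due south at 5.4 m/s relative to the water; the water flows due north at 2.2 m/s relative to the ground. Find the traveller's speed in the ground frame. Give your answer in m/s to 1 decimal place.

In east/north components (m/s): traveller relative to ship = (0.274, 0.752); ship relative to water = (0.000, -5.400); water relative to ground = (0.000, 2.200).
Sum = (0.274, -2.448) m/s.
Speed = |(0.274, -2.448)| = 2.463 m/s.

2.5 m/s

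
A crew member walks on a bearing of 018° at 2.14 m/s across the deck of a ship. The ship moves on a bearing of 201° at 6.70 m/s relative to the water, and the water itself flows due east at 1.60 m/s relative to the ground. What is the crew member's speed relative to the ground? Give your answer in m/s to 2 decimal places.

4.22 m/s

In east/north components (m/s): crew member relative to ship = (0.661, 2.035); ship relative to water = (-2.401, -6.255); water relative to ground = (1.600, 0.000).
Sum = (-0.140, -4.220) m/s.
Speed = |(-0.140, -4.220)| = 4.222 m/s.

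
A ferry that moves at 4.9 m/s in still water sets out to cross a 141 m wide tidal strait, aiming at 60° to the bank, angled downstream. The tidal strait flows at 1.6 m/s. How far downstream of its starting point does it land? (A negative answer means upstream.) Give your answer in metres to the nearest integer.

135 m

Perpendicular speed = 4.244 m/s; crossing time = 141 / 4.244 = 33.227 s.
Net downstream speed = 4.050 m/s.
Drift = 4.050 × 33.227 = 134.570 m (downstream).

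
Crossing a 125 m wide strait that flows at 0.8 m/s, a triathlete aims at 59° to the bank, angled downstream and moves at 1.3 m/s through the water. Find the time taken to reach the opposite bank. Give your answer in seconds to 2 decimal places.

112.18 s

The component of the triathlete's velocity perpendicular to the bank is 1.3 × sin 59° = 1.114 m/s.
Only the cross-stream component determines the crossing time; the current contributes nothing perpendicular to the bank.
Time = 125 / 1.114 = 112.176 s.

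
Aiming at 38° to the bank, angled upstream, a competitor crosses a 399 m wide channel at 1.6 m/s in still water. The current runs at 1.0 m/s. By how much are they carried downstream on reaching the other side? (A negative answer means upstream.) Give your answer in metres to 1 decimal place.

Perpendicular speed = 0.985 m/s; crossing time = 399 / 0.985 = 405.052 s.
Net downstream speed = -0.261 m/s.
Drift = -0.261 × 405.052 = -105.645 m (upstream).

-105.6 m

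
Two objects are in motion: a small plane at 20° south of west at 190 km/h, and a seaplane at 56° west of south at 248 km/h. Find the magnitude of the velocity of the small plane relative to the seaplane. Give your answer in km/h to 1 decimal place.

78.5 km/h

Taking east as x and north as y: small plane velocity = (-178.542, -64.984) km/h; seaplane velocity = (-205.601, -138.680) km/h.
Velocity of small plane relative to seaplane = (-178.542, -64.984) − (-205.601, -138.680) = (27.060, 73.696) km/h.
Magnitude = |(27.060, 73.696)| = 78.507 km/h.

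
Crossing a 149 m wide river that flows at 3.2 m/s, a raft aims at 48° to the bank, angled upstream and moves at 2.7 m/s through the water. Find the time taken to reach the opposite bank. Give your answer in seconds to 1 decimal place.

The component of the raft's velocity perpendicular to the bank is 2.7 × sin 48° = 2.006 m/s.
The flow acts along the bank and has no component across it.
Time = 149 / 2.006 = 74.259 s.

74.3 s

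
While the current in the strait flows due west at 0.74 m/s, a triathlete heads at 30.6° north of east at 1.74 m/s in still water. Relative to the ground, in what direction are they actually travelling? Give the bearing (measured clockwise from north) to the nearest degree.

041°

Taking east as x and north as y: velocity relative to the water = (1.498, 0.886) m/s; the water relative to ground = (-0.740, 0.000) m/s.
Velocity relative to ground = (1.498, 0.886) + (-0.740, 0.000) = (0.758, 0.886) m/s.
Bearing = atan2(0.76, 0.89) = 40.55° clockwise from north.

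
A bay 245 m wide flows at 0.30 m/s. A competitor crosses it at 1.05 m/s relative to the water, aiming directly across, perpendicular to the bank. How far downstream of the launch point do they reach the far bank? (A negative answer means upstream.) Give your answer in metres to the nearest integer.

Perpendicular speed = 1.050 m/s; crossing time = 245 / 1.050 = 233.333 s.
Net downstream speed = 0.300 m/s.
Drift = 0.300 × 233.333 = 70.000 m (downstream).

70 m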